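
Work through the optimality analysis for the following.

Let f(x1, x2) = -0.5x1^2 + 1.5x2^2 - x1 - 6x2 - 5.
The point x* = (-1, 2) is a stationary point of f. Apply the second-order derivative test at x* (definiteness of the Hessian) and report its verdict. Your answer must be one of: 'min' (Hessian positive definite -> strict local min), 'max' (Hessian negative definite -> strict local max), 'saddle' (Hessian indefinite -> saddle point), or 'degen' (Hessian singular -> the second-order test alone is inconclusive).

Compute the Hessian H = grad^2 f:
  H = [[-1, 0], [0, 3]]
Verify stationarity: grad f(x*) = H x* + g = (0, 0).
Eigenvalues of H: -1, 3.
Eigenvalues have mixed signs, so H is indefinite -> x* is a saddle point.

saddle


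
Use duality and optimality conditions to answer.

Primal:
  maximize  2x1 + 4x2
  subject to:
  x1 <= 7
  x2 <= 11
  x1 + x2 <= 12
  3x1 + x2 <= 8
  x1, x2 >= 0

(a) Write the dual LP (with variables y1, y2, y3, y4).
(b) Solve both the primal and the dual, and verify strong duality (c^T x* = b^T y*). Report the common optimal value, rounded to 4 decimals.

The standard primal-dual pair for 'max c^T x s.t. A x <= b, x >= 0' is:
  Dual:  min b^T y  s.t.  A^T y >= c,  y >= 0.

So the dual LP is:
  minimize  7y1 + 11y2 + 12y3 + 8y4
  subject to:
    y1 + y3 + 3y4 >= 2
    y2 + y3 + y4 >= 4
    y1, y2, y3, y4 >= 0

Solving the primal: x* = (0, 8).
  primal value c^T x* = 32.
Solving the dual: y* = (0, 0, 0, 4).
  dual value b^T y* = 32.
Strong duality: c^T x* = b^T y*. Confirmed.

32


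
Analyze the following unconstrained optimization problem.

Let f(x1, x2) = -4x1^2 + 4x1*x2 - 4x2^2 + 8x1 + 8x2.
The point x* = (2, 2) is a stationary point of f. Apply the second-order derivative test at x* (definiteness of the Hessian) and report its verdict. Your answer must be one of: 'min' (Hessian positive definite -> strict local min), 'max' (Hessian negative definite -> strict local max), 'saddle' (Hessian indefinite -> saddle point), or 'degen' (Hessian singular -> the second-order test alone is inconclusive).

Compute the Hessian H = grad^2 f:
  H = [[-8, 4], [4, -8]]
Verify stationarity: grad f(x*) = H x* + g = (0, 0).
Eigenvalues of H: -12, -4.
Both eigenvalues < 0, so H is negative definite -> x* is a strict local max.

max


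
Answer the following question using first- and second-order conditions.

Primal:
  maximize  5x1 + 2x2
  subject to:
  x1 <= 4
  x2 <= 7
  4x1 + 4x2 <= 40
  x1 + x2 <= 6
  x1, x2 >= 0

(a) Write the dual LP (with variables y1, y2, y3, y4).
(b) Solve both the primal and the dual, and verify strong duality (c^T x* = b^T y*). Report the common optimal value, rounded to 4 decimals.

The standard primal-dual pair for 'max c^T x s.t. A x <= b, x >= 0' is:
  Dual:  min b^T y  s.t.  A^T y >= c,  y >= 0.

So the dual LP is:
  minimize  4y1 + 7y2 + 40y3 + 6y4
  subject to:
    y1 + 4y3 + y4 >= 5
    y2 + 4y3 + y4 >= 2
    y1, y2, y3, y4 >= 0

Solving the primal: x* = (4, 2).
  primal value c^T x* = 24.
Solving the dual: y* = (3, 0, 0, 2).
  dual value b^T y* = 24.
Strong duality: c^T x* = b^T y*. Confirmed.

24


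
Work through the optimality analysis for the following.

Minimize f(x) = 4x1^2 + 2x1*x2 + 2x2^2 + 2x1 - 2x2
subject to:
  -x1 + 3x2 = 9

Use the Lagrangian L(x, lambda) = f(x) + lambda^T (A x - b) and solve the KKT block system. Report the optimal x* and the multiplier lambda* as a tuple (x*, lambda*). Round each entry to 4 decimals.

Form the Lagrangian:
  L(x, lambda) = (1/2) x^T Q x + c^T x + lambda^T (A x - b)
Stationarity (grad_x L = 0): Q x + c + A^T lambda = 0.
Primal feasibility: A x = b.

This gives the KKT block system:
  [ Q   A^T ] [ x     ]   [-c ]
  [ A    0  ] [ lambda ] = [ b ]

Solving the linear system:
  x*      = (-1.1591, 2.6136)
  lambda* = (-2.0455)
  f(x*)   = 5.4318

x* = (-1.1591, 2.6136), lambda* = (-2.0455)


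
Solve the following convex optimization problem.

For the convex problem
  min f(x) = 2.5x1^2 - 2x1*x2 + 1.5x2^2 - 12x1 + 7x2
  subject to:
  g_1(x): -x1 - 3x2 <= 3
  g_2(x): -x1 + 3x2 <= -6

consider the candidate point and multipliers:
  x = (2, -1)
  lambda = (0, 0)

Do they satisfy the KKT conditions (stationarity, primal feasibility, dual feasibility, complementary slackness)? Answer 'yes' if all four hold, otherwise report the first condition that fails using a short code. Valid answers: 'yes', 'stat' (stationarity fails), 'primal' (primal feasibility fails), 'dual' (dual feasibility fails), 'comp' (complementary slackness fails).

Gradient of f: grad f(x) = Q x + c = (0, 0)
Constraint values g_i(x) = a_i^T x - b_i:
  g_1((2, -1)) = -2
  g_2((2, -1)) = 1
Stationarity residual: grad f(x) + sum_i lambda_i a_i = (0, 0)
  -> stationarity OK
Primal feasibility (all g_i <= 0): FAILS
Dual feasibility (all lambda_i >= 0): OK
Complementary slackness (lambda_i * g_i(x) = 0 for all i): OK

Verdict: the first failing condition is primal_feasibility -> primal.

primal


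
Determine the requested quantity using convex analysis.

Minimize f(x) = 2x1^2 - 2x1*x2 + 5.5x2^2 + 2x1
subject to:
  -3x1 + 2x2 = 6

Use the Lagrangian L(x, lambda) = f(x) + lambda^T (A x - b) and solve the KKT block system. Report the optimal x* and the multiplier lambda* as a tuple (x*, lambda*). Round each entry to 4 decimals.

Form the Lagrangian:
  L(x, lambda) = (1/2) x^T Q x + c^T x + lambda^T (A x - b)
Stationarity (grad_x L = 0): Q x + c + A^T lambda = 0.
Primal feasibility: A x = b.

This gives the KKT block system:
  [ Q   A^T ] [ x     ]   [-c ]
  [ A    0  ] [ lambda ] = [ b ]

Solving the linear system:
  x*      = (-2, 0)
  lambda* = (-2)
  f(x*)   = 4

x* = (-2, 0), lambda* = (-2)


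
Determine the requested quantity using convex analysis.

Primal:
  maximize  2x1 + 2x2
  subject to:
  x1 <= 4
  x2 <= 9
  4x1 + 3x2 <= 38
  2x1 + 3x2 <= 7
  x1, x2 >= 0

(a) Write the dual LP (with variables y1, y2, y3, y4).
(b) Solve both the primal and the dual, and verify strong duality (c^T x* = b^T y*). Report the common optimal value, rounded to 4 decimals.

The standard primal-dual pair for 'max c^T x s.t. A x <= b, x >= 0' is:
  Dual:  min b^T y  s.t.  A^T y >= c,  y >= 0.

So the dual LP is:
  minimize  4y1 + 9y2 + 38y3 + 7y4
  subject to:
    y1 + 4y3 + 2y4 >= 2
    y2 + 3y3 + 3y4 >= 2
    y1, y2, y3, y4 >= 0

Solving the primal: x* = (3.5, 0).
  primal value c^T x* = 7.
Solving the dual: y* = (0, 0, 0, 1).
  dual value b^T y* = 7.
Strong duality: c^T x* = b^T y*. Confirmed.

7


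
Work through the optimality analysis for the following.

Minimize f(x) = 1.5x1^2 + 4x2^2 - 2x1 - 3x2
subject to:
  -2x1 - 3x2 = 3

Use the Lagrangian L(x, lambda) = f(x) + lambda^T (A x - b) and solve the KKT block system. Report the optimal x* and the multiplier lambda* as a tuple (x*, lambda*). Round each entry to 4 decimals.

Form the Lagrangian:
  L(x, lambda) = (1/2) x^T Q x + c^T x + lambda^T (A x - b)
Stationarity (grad_x L = 0): Q x + c + A^T lambda = 0.
Primal feasibility: A x = b.

This gives the KKT block system:
  [ Q   A^T ] [ x     ]   [-c ]
  [ A    0  ] [ lambda ] = [ b ]

Solving the linear system:
  x*      = (-0.8136, -0.4576)
  lambda* = (-2.2203)
  f(x*)   = 4.8305

x* = (-0.8136, -0.4576), lambda* = (-2.2203)


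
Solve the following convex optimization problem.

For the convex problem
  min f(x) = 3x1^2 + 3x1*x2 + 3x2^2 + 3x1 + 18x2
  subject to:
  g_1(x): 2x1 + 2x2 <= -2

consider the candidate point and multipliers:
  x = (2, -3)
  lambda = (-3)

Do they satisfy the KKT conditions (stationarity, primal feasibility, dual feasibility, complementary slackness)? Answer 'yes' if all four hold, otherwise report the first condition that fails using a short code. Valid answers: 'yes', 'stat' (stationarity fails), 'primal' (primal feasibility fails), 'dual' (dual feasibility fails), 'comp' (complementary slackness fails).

Gradient of f: grad f(x) = Q x + c = (6, 6)
Constraint values g_i(x) = a_i^T x - b_i:
  g_1((2, -3)) = 0
Stationarity residual: grad f(x) + sum_i lambda_i a_i = (0, 0)
  -> stationarity OK
Primal feasibility (all g_i <= 0): OK
Dual feasibility (all lambda_i >= 0): FAILS
Complementary slackness (lambda_i * g_i(x) = 0 for all i): OK

Verdict: the first failing condition is dual_feasibility -> dual.

dual


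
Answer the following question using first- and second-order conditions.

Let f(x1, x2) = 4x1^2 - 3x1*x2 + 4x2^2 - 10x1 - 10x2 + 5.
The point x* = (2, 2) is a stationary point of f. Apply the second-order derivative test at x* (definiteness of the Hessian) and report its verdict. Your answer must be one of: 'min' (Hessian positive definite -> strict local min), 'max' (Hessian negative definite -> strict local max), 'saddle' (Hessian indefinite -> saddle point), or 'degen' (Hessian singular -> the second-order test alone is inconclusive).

Compute the Hessian H = grad^2 f:
  H = [[8, -3], [-3, 8]]
Verify stationarity: grad f(x*) = H x* + g = (0, 0).
Eigenvalues of H: 5, 11.
Both eigenvalues > 0, so H is positive definite -> x* is a strict local min.

min


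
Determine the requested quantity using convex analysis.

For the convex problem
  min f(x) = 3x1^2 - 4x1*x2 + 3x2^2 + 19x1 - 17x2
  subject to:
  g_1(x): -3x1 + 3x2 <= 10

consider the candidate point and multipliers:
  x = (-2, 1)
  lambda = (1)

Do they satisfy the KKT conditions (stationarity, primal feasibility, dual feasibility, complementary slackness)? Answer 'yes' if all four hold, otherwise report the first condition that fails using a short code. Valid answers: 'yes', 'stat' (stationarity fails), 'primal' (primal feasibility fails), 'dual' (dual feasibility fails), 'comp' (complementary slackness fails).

Gradient of f: grad f(x) = Q x + c = (3, -3)
Constraint values g_i(x) = a_i^T x - b_i:
  g_1((-2, 1)) = -1
Stationarity residual: grad f(x) + sum_i lambda_i a_i = (0, 0)
  -> stationarity OK
Primal feasibility (all g_i <= 0): OK
Dual feasibility (all lambda_i >= 0): OK
Complementary slackness (lambda_i * g_i(x) = 0 for all i): FAILS

Verdict: the first failing condition is complementary_slackness -> comp.

comp


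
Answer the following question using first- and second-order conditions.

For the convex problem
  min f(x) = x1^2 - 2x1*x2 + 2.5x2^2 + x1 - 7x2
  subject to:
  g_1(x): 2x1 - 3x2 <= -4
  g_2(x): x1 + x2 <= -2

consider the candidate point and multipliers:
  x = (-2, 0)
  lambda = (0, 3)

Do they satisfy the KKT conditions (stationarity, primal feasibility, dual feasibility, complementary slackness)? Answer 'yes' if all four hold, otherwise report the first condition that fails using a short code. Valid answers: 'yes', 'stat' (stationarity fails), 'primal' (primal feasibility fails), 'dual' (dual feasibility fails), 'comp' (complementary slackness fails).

Gradient of f: grad f(x) = Q x + c = (-3, -3)
Constraint values g_i(x) = a_i^T x - b_i:
  g_1((-2, 0)) = 0
  g_2((-2, 0)) = 0
Stationarity residual: grad f(x) + sum_i lambda_i a_i = (0, 0)
  -> stationarity OK
Primal feasibility (all g_i <= 0): OK
Dual feasibility (all lambda_i >= 0): OK
Complementary slackness (lambda_i * g_i(x) = 0 for all i): OK

Verdict: yes, KKT holds.

yes


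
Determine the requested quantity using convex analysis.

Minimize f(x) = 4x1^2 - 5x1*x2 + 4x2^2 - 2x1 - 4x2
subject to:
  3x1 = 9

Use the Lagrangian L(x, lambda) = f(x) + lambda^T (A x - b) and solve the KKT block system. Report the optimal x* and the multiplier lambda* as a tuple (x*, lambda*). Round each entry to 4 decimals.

Form the Lagrangian:
  L(x, lambda) = (1/2) x^T Q x + c^T x + lambda^T (A x - b)
Stationarity (grad_x L = 0): Q x + c + A^T lambda = 0.
Primal feasibility: A x = b.

This gives the KKT block system:
  [ Q   A^T ] [ x     ]   [-c ]
  [ A    0  ] [ lambda ] = [ b ]

Solving the linear system:
  x*      = (3, 2.375)
  lambda* = (-3.375)
  f(x*)   = 7.4375

x* = (3, 2.375), lambda* = (-3.375)


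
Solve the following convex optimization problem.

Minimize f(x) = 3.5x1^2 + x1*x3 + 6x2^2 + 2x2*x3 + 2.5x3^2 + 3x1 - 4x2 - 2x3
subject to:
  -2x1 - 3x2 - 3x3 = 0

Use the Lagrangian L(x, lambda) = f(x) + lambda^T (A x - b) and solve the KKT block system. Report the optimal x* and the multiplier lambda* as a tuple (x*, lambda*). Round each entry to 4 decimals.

Form the Lagrangian:
  L(x, lambda) = (1/2) x^T Q x + c^T x + lambda^T (A x - b)
Stationarity (grad_x L = 0): Q x + c + A^T lambda = 0.
Primal feasibility: A x = b.

This gives the KKT block system:
  [ Q   A^T ] [ x     ]   [-c ]
  [ A    0  ] [ lambda ] = [ b ]

Solving the linear system:
  x*      = (-0.5744, 0.198, 0.1849)
  lambda* = (-0.4179)
  f(x*)   = -1.4426

x* = (-0.5744, 0.198, 0.1849), lambda* = (-0.4179)


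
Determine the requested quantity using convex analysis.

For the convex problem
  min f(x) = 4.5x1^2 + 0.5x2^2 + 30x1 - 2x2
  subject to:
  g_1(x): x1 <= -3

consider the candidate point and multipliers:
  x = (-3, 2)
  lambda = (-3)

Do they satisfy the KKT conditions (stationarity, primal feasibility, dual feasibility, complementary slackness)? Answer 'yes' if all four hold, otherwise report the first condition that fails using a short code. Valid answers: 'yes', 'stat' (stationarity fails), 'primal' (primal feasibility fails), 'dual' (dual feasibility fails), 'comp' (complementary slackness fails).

Gradient of f: grad f(x) = Q x + c = (3, 0)
Constraint values g_i(x) = a_i^T x - b_i:
  g_1((-3, 2)) = 0
Stationarity residual: grad f(x) + sum_i lambda_i a_i = (0, 0)
  -> stationarity OK
Primal feasibility (all g_i <= 0): OK
Dual feasibility (all lambda_i >= 0): FAILS
Complementary slackness (lambda_i * g_i(x) = 0 for all i): OK

Verdict: the first failing condition is dual_feasibility -> dual.

dual


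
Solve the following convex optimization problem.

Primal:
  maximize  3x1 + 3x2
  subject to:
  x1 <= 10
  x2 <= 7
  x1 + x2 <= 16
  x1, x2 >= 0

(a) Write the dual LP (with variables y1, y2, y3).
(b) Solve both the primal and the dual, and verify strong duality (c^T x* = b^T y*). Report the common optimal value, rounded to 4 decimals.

The standard primal-dual pair for 'max c^T x s.t. A x <= b, x >= 0' is:
  Dual:  min b^T y  s.t.  A^T y >= c,  y >= 0.

So the dual LP is:
  minimize  10y1 + 7y2 + 16y3
  subject to:
    y1 + y3 >= 3
    y2 + y3 >= 3
    y1, y2, y3 >= 0

Solving the primal: x* = (9, 7).
  primal value c^T x* = 48.
Solving the dual: y* = (0, 0, 3).
  dual value b^T y* = 48.
Strong duality: c^T x* = b^T y*. Confirmed.

48


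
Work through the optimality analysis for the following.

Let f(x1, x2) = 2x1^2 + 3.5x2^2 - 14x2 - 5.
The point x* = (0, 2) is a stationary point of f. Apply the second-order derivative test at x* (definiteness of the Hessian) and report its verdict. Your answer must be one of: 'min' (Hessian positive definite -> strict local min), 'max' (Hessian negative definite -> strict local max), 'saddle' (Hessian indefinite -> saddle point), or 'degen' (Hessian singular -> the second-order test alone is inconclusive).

Compute the Hessian H = grad^2 f:
  H = [[4, 0], [0, 7]]
Verify stationarity: grad f(x*) = H x* + g = (0, 0).
Eigenvalues of H: 4, 7.
Both eigenvalues > 0, so H is positive definite -> x* is a strict local min.

min


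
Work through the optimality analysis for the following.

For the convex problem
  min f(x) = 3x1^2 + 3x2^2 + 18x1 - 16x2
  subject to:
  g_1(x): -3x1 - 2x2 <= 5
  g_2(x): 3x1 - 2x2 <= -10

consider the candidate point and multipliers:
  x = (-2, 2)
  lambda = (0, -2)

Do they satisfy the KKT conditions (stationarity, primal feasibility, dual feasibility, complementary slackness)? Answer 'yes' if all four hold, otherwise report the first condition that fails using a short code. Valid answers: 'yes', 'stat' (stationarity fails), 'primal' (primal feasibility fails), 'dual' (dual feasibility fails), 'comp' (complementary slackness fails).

Gradient of f: grad f(x) = Q x + c = (6, -4)
Constraint values g_i(x) = a_i^T x - b_i:
  g_1((-2, 2)) = -3
  g_2((-2, 2)) = 0
Stationarity residual: grad f(x) + sum_i lambda_i a_i = (0, 0)
  -> stationarity OK
Primal feasibility (all g_i <= 0): OK
Dual feasibility (all lambda_i >= 0): FAILS
Complementary slackness (lambda_i * g_i(x) = 0 for all i): OK

Verdict: the first failing condition is dual_feasibility -> dual.

dual


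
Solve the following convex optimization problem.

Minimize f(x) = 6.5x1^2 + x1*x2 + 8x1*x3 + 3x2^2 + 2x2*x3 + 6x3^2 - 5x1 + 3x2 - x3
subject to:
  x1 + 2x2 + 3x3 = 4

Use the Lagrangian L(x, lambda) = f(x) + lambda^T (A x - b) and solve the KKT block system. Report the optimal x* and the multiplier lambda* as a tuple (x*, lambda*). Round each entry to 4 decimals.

Form the Lagrangian:
  L(x, lambda) = (1/2) x^T Q x + c^T x + lambda^T (A x - b)
Stationarity (grad_x L = 0): Q x + c + A^T lambda = 0.
Primal feasibility: A x = b.

This gives the KKT block system:
  [ Q   A^T ] [ x     ]   [-c ]
  [ A    0  ] [ lambda ] = [ b ]

Solving the linear system:
  x*      = (0.0597, 0.5161, 0.9694)
  lambda* = (-4.0475)
  f(x*)   = 8.2351

x* = (0.0597, 0.5161, 0.9694), lambda* = (-4.0475)


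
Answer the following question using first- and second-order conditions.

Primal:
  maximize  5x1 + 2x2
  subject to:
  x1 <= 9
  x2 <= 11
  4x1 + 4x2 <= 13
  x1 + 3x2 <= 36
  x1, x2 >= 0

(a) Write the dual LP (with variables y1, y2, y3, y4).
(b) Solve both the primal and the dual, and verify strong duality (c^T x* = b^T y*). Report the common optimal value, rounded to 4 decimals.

The standard primal-dual pair for 'max c^T x s.t. A x <= b, x >= 0' is:
  Dual:  min b^T y  s.t.  A^T y >= c,  y >= 0.

So the dual LP is:
  minimize  9y1 + 11y2 + 13y3 + 36y4
  subject to:
    y1 + 4y3 + y4 >= 5
    y2 + 4y3 + 3y4 >= 2
    y1, y2, y3, y4 >= 0

Solving the primal: x* = (3.25, 0).
  primal value c^T x* = 16.25.
Solving the dual: y* = (0, 0, 1.25, 0).
  dual value b^T y* = 16.25.
Strong duality: c^T x* = b^T y*. Confirmed.

16.25


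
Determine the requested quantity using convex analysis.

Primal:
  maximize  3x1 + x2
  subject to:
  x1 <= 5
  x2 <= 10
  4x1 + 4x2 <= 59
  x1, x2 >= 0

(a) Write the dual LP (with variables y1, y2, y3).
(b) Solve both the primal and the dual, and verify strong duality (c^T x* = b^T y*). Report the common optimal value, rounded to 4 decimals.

The standard primal-dual pair for 'max c^T x s.t. A x <= b, x >= 0' is:
  Dual:  min b^T y  s.t.  A^T y >= c,  y >= 0.

So the dual LP is:
  minimize  5y1 + 10y2 + 59y3
  subject to:
    y1 + 4y3 >= 3
    y2 + 4y3 >= 1
    y1, y2, y3 >= 0

Solving the primal: x* = (5, 9.75).
  primal value c^T x* = 24.75.
Solving the dual: y* = (2, 0, 0.25).
  dual value b^T y* = 24.75.
Strong duality: c^T x* = b^T y*. Confirmed.

24.75


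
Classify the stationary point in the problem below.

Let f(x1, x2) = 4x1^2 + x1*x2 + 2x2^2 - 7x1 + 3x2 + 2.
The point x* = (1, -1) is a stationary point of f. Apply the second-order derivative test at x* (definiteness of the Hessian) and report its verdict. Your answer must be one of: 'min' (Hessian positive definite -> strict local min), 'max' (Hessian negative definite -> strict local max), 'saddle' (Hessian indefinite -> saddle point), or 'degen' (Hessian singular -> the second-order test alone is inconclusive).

Compute the Hessian H = grad^2 f:
  H = [[8, 1], [1, 4]]
Verify stationarity: grad f(x*) = H x* + g = (0, 0).
Eigenvalues of H: 3.7639, 8.2361.
Both eigenvalues > 0, so H is positive definite -> x* is a strict local min.

min


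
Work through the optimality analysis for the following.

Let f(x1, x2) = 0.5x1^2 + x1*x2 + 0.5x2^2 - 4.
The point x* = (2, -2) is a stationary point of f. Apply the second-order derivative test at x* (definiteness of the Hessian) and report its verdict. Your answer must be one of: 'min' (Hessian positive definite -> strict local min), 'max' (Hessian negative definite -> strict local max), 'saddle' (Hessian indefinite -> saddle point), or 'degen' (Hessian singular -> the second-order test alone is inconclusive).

Compute the Hessian H = grad^2 f:
  H = [[1, 1], [1, 1]]
Verify stationarity: grad f(x*) = H x* + g = (0, 0).
Eigenvalues of H: 0, 2.
H has a zero eigenvalue (singular; positive semidefinite but not definite), so H is neither positive definite, negative definite, nor indefinite. The second-order test alone is inconclusive -> degen.
(Indeed, f is constant along the null direction of H through x*, so x* is not a strict local extremum.)

degen


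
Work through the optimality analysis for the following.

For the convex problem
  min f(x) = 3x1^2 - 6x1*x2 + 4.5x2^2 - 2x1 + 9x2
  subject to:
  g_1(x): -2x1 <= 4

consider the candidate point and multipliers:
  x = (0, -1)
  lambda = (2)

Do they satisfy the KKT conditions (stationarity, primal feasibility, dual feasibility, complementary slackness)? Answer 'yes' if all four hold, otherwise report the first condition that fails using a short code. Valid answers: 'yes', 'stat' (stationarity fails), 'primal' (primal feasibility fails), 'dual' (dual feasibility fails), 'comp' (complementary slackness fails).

Gradient of f: grad f(x) = Q x + c = (4, 0)
Constraint values g_i(x) = a_i^T x - b_i:
  g_1((0, -1)) = -4
Stationarity residual: grad f(x) + sum_i lambda_i a_i = (0, 0)
  -> stationarity OK
Primal feasibility (all g_i <= 0): OK
Dual feasibility (all lambda_i >= 0): OK
Complementary slackness (lambda_i * g_i(x) = 0 for all i): FAILS

Verdict: the first failing condition is complementary_slackness -> comp.

comp


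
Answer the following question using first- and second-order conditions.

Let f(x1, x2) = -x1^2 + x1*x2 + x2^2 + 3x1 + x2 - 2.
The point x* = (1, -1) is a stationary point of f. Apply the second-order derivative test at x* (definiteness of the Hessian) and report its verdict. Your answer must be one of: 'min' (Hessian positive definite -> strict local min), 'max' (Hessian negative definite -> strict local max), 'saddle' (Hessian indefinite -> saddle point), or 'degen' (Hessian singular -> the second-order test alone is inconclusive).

Compute the Hessian H = grad^2 f:
  H = [[-2, 1], [1, 2]]
Verify stationarity: grad f(x*) = H x* + g = (0, 0).
Eigenvalues of H: -2.2361, 2.2361.
Eigenvalues have mixed signs, so H is indefinite -> x* is a saddle point.

saddle


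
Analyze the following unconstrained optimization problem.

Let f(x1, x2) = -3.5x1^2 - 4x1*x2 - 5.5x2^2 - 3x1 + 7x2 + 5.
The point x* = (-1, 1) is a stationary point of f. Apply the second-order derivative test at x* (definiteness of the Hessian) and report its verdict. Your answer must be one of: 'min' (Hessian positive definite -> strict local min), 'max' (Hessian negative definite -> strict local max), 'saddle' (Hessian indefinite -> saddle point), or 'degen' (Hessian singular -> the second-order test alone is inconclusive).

Compute the Hessian H = grad^2 f:
  H = [[-7, -4], [-4, -11]]
Verify stationarity: grad f(x*) = H x* + g = (0, 0).
Eigenvalues of H: -13.4721, -4.5279.
Both eigenvalues < 0, so H is negative definite -> x* is a strict local max.

max


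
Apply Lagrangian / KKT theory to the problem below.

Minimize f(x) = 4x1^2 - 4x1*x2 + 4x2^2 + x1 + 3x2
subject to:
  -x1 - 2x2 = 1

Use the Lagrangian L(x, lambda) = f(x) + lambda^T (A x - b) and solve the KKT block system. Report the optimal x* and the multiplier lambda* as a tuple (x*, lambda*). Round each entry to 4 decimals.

Form the Lagrangian:
  L(x, lambda) = (1/2) x^T Q x + c^T x + lambda^T (A x - b)
Stationarity (grad_x L = 0): Q x + c + A^T lambda = 0.
Primal feasibility: A x = b.

This gives the KKT block system:
  [ Q   A^T ] [ x     ]   [-c ]
  [ A    0  ] [ lambda ] = [ b ]

Solving the linear system:
  x*      = (-0.25, -0.375)
  lambda* = (0.5)
  f(x*)   = -0.9375

x* = (-0.25, -0.375), lambda* = (0.5)


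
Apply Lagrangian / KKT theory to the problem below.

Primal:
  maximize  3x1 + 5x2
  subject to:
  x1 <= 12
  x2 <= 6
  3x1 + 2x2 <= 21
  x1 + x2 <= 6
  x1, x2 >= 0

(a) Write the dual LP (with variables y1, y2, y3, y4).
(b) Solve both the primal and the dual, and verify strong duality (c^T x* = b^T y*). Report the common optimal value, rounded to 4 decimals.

The standard primal-dual pair for 'max c^T x s.t. A x <= b, x >= 0' is:
  Dual:  min b^T y  s.t.  A^T y >= c,  y >= 0.

So the dual LP is:
  minimize  12y1 + 6y2 + 21y3 + 6y4
  subject to:
    y1 + 3y3 + y4 >= 3
    y2 + 2y3 + y4 >= 5
    y1, y2, y3, y4 >= 0

Solving the primal: x* = (0, 6).
  primal value c^T x* = 30.
Solving the dual: y* = (0, 2, 0, 3).
  dual value b^T y* = 30.
Strong duality: c^T x* = b^T y*. Confirmed.

30


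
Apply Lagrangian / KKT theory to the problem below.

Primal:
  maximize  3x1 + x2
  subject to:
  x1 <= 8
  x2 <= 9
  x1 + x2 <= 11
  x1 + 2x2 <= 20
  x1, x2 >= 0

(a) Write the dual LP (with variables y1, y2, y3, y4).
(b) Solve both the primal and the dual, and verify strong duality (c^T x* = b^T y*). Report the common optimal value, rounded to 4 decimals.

The standard primal-dual pair for 'max c^T x s.t. A x <= b, x >= 0' is:
  Dual:  min b^T y  s.t.  A^T y >= c,  y >= 0.

So the dual LP is:
  minimize  8y1 + 9y2 + 11y3 + 20y4
  subject to:
    y1 + y3 + y4 >= 3
    y2 + y3 + 2y4 >= 1
    y1, y2, y3, y4 >= 0

Solving the primal: x* = (8, 3).
  primal value c^T x* = 27.
Solving the dual: y* = (2, 0, 1, 0).
  dual value b^T y* = 27.
Strong duality: c^T x* = b^T y*. Confirmed.

27


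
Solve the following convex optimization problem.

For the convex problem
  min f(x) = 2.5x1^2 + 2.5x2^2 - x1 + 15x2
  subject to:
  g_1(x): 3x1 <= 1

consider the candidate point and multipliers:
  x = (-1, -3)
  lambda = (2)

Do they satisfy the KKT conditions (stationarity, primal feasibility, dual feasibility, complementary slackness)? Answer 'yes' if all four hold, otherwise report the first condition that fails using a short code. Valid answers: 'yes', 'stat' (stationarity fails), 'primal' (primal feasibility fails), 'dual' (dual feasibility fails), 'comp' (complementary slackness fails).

Gradient of f: grad f(x) = Q x + c = (-6, 0)
Constraint values g_i(x) = a_i^T x - b_i:
  g_1((-1, -3)) = -4
Stationarity residual: grad f(x) + sum_i lambda_i a_i = (0, 0)
  -> stationarity OK
Primal feasibility (all g_i <= 0): OK
Dual feasibility (all lambda_i >= 0): OK
Complementary slackness (lambda_i * g_i(x) = 0 for all i): FAILS

Verdict: the first failing condition is complementary_slackness -> comp.

comp


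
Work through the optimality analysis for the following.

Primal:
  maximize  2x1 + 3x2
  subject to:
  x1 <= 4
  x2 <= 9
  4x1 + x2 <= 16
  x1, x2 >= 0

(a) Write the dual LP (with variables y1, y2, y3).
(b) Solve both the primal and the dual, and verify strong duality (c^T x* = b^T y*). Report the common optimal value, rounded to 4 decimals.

The standard primal-dual pair for 'max c^T x s.t. A x <= b, x >= 0' is:
  Dual:  min b^T y  s.t.  A^T y >= c,  y >= 0.

So the dual LP is:
  minimize  4y1 + 9y2 + 16y3
  subject to:
    y1 + 4y3 >= 2
    y2 + y3 >= 3
    y1, y2, y3 >= 0

Solving the primal: x* = (1.75, 9).
  primal value c^T x* = 30.5.
Solving the dual: y* = (0, 2.5, 0.5).
  dual value b^T y* = 30.5.
Strong duality: c^T x* = b^T y*. Confirmed.

30.5


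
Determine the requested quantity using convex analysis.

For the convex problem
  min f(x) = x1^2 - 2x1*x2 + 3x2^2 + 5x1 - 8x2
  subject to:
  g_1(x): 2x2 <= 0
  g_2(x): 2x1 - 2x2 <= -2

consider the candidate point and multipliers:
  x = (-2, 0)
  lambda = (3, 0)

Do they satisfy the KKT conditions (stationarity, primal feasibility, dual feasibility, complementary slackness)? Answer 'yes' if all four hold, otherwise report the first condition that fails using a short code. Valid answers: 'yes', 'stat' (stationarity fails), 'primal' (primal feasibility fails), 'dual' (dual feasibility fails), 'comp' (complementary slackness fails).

Gradient of f: grad f(x) = Q x + c = (1, -4)
Constraint values g_i(x) = a_i^T x - b_i:
  g_1((-2, 0)) = 0
  g_2((-2, 0)) = -2
Stationarity residual: grad f(x) + sum_i lambda_i a_i = (1, 2)
  -> stationarity FAILS
Primal feasibility (all g_i <= 0): OK
Dual feasibility (all lambda_i >= 0): OK
Complementary slackness (lambda_i * g_i(x) = 0 for all i): OK

Verdict: the first failing condition is stationarity -> stat.

stat


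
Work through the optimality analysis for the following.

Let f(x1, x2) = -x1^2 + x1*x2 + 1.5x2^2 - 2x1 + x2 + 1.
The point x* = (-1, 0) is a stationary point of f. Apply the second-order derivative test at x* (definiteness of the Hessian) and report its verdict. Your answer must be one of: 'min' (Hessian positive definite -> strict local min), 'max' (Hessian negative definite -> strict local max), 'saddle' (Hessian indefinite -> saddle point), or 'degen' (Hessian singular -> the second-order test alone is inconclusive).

Compute the Hessian H = grad^2 f:
  H = [[-2, 1], [1, 3]]
Verify stationarity: grad f(x*) = H x* + g = (0, 0).
Eigenvalues of H: -2.1926, 3.1926.
Eigenvalues have mixed signs, so H is indefinite -> x* is a saddle point.

saddle


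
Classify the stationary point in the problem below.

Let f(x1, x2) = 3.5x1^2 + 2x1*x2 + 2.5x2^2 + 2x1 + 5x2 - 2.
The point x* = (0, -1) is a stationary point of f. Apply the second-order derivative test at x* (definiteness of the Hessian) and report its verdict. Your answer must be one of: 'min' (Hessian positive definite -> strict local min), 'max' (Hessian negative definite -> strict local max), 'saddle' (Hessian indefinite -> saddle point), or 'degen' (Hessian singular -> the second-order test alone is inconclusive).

Compute the Hessian H = grad^2 f:
  H = [[7, 2], [2, 5]]
Verify stationarity: grad f(x*) = H x* + g = (0, 0).
Eigenvalues of H: 3.7639, 8.2361.
Both eigenvalues > 0, so H is positive definite -> x* is a strict local min.

min


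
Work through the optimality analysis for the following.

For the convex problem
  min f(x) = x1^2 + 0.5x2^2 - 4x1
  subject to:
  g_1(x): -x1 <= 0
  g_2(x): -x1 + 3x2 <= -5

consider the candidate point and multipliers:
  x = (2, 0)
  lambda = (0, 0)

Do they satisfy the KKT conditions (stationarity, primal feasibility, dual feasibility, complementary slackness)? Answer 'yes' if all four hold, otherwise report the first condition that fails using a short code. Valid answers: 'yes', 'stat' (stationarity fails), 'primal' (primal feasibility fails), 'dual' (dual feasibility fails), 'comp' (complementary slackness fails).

Gradient of f: grad f(x) = Q x + c = (0, 0)
Constraint values g_i(x) = a_i^T x - b_i:
  g_1((2, 0)) = -2
  g_2((2, 0)) = 3
Stationarity residual: grad f(x) + sum_i lambda_i a_i = (0, 0)
  -> stationarity OK
Primal feasibility (all g_i <= 0): FAILS
Dual feasibility (all lambda_i >= 0): OK
Complementary slackness (lambda_i * g_i(x) = 0 for all i): OK

Verdict: the first failing condition is primal_feasibility -> primal.

primal


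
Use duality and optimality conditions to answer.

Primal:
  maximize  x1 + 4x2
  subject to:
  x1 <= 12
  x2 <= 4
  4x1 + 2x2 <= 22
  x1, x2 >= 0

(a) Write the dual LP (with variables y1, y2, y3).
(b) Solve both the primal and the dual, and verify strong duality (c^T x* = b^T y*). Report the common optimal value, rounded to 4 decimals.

The standard primal-dual pair for 'max c^T x s.t. A x <= b, x >= 0' is:
  Dual:  min b^T y  s.t.  A^T y >= c,  y >= 0.

So the dual LP is:
  minimize  12y1 + 4y2 + 22y3
  subject to:
    y1 + 4y3 >= 1
    y2 + 2y3 >= 4
    y1, y2, y3 >= 0

Solving the primal: x* = (3.5, 4).
  primal value c^T x* = 19.5.
Solving the dual: y* = (0, 3.5, 0.25).
  dual value b^T y* = 19.5.
Strong duality: c^T x* = b^T y*. Confirmed.

19.5


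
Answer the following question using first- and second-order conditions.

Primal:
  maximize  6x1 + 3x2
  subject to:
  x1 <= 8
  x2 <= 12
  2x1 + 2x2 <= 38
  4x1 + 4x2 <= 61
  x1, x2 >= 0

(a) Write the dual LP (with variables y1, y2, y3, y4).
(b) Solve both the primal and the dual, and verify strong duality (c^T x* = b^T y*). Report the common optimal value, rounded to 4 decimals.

The standard primal-dual pair for 'max c^T x s.t. A x <= b, x >= 0' is:
  Dual:  min b^T y  s.t.  A^T y >= c,  y >= 0.

So the dual LP is:
  minimize  8y1 + 12y2 + 38y3 + 61y4
  subject to:
    y1 + 2y3 + 4y4 >= 6
    y2 + 2y3 + 4y4 >= 3
    y1, y2, y3, y4 >= 0

Solving the primal: x* = (8, 7.25).
  primal value c^T x* = 69.75.
Solving the dual: y* = (3, 0, 0, 0.75).
  dual value b^T y* = 69.75.
Strong duality: c^T x* = b^T y*. Confirmed.

69.75


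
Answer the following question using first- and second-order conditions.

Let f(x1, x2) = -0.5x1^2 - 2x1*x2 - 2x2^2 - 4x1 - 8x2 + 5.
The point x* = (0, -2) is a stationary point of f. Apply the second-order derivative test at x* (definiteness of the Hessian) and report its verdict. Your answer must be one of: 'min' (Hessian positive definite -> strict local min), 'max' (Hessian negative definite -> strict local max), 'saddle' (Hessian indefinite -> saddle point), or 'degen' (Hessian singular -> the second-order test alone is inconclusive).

Compute the Hessian H = grad^2 f:
  H = [[-1, -2], [-2, -4]]
Verify stationarity: grad f(x*) = H x* + g = (0, 0).
Eigenvalues of H: -5, 0.
H has a zero eigenvalue (singular; negative semidefinite but not definite), so H is neither positive definite, negative definite, nor indefinite. The second-order test alone is inconclusive -> degen.
(Indeed, f is constant along the null direction of H through x*, so x* is not a strict local extremum.)

degen


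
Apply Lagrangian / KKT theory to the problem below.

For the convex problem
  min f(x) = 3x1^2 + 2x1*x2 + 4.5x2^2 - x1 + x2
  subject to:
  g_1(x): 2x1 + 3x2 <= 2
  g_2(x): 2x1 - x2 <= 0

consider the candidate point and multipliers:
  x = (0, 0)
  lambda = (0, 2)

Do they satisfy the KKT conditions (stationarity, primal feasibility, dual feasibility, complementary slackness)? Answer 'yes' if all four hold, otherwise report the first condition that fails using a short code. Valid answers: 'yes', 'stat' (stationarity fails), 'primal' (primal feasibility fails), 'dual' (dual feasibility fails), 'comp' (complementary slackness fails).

Gradient of f: grad f(x) = Q x + c = (-1, 1)
Constraint values g_i(x) = a_i^T x - b_i:
  g_1((0, 0)) = -2
  g_2((0, 0)) = 0
Stationarity residual: grad f(x) + sum_i lambda_i a_i = (3, -1)
  -> stationarity FAILS
Primal feasibility (all g_i <= 0): OK
Dual feasibility (all lambda_i >= 0): OK
Complementary slackness (lambda_i * g_i(x) = 0 for all i): OK

Verdict: the first failing condition is stationarity -> stat.

stat


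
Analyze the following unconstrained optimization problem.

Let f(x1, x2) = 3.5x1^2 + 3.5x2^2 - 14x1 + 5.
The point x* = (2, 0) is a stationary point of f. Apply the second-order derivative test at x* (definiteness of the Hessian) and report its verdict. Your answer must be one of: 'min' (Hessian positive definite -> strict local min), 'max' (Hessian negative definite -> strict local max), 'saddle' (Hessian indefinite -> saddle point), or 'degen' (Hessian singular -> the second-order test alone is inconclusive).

Compute the Hessian H = grad^2 f:
  H = [[7, 0], [0, 7]]
Verify stationarity: grad f(x*) = H x* + g = (0, 0).
Eigenvalues of H: 7, 7.
Both eigenvalues > 0, so H is positive definite -> x* is a strict local min.

min


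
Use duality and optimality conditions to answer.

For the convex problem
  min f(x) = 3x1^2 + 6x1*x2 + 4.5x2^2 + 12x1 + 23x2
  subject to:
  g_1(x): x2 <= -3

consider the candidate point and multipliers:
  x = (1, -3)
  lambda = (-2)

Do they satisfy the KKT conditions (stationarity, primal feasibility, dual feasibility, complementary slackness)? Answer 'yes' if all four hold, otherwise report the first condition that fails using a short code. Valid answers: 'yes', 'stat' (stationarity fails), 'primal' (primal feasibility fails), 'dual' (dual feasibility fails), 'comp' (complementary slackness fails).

Gradient of f: grad f(x) = Q x + c = (0, 2)
Constraint values g_i(x) = a_i^T x - b_i:
  g_1((1, -3)) = 0
Stationarity residual: grad f(x) + sum_i lambda_i a_i = (0, 0)
  -> stationarity OK
Primal feasibility (all g_i <= 0): OK
Dual feasibility (all lambda_i >= 0): FAILS
Complementary slackness (lambda_i * g_i(x) = 0 for all i): OK

Verdict: the first failing condition is dual_feasibility -> dual.

dual


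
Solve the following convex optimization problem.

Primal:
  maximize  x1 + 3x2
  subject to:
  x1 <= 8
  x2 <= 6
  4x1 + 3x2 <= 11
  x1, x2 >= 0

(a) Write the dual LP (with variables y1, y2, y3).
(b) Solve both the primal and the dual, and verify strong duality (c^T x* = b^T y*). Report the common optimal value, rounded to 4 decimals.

The standard primal-dual pair for 'max c^T x s.t. A x <= b, x >= 0' is:
  Dual:  min b^T y  s.t.  A^T y >= c,  y >= 0.

So the dual LP is:
  minimize  8y1 + 6y2 + 11y3
  subject to:
    y1 + 4y3 >= 1
    y2 + 3y3 >= 3
    y1, y2, y3 >= 0

Solving the primal: x* = (0, 3.6667).
  primal value c^T x* = 11.
Solving the dual: y* = (0, 0, 1).
  dual value b^T y* = 11.
Strong duality: c^T x* = b^T y*. Confirmed.

11


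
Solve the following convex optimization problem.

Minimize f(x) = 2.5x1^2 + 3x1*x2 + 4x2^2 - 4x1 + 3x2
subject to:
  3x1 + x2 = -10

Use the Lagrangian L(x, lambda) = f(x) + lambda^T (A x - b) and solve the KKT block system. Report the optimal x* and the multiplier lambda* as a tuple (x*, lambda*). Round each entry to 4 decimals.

Form the Lagrangian:
  L(x, lambda) = (1/2) x^T Q x + c^T x + lambda^T (A x - b)
Stationarity (grad_x L = 0): Q x + c + A^T lambda = 0.
Primal feasibility: A x = b.

This gives the KKT block system:
  [ Q   A^T ] [ x     ]   [-c ]
  [ A    0  ] [ lambda ] = [ b ]

Solving the linear system:
  x*      = (-3.339, 0.0169)
  lambda* = (6.8814)
  f(x*)   = 41.1102

x* = (-3.339, 0.0169), lambda* = (6.8814)


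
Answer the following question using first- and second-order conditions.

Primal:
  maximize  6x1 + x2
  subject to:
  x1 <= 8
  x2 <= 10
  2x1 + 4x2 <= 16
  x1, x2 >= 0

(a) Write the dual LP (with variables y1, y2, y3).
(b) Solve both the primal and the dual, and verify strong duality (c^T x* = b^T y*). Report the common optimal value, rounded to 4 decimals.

The standard primal-dual pair for 'max c^T x s.t. A x <= b, x >= 0' is:
  Dual:  min b^T y  s.t.  A^T y >= c,  y >= 0.

So the dual LP is:
  minimize  8y1 + 10y2 + 16y3
  subject to:
    y1 + 2y3 >= 6
    y2 + 4y3 >= 1
    y1, y2, y3 >= 0

Solving the primal: x* = (8, 0).
  primal value c^T x* = 48.
Solving the dual: y* = (5.5, 0, 0.25).
  dual value b^T y* = 48.
Strong duality: c^T x* = b^T y*. Confirmed.

48


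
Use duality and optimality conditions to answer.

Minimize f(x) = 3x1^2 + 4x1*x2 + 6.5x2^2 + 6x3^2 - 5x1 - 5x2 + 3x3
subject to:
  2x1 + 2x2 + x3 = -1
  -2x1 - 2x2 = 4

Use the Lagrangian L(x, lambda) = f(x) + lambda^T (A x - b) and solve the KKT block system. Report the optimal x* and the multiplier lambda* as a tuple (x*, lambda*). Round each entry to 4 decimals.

Form the Lagrangian:
  L(x, lambda) = (1/2) x^T Q x + c^T x + lambda^T (A x - b)
Stationarity (grad_x L = 0): Q x + c + A^T lambda = 0.
Primal feasibility: A x = b.

This gives the KKT block system:
  [ Q   A^T ] [ x     ]   [-c ]
  [ A    0  ] [ lambda ] = [ b ]

Solving the linear system:
  x*      = (-1.6364, -0.3636, 3)
  lambda* = (-39, -47.1364)
  f(x*)   = 84.2727

x* = (-1.6364, -0.3636, 3), lambda* = (-39, -47.1364)


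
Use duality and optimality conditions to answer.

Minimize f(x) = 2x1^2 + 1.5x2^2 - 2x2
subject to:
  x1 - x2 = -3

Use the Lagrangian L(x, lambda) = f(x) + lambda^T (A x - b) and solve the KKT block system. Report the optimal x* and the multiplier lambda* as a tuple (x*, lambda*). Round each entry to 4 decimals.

Form the Lagrangian:
  L(x, lambda) = (1/2) x^T Q x + c^T x + lambda^T (A x - b)
Stationarity (grad_x L = 0): Q x + c + A^T lambda = 0.
Primal feasibility: A x = b.

This gives the KKT block system:
  [ Q   A^T ] [ x     ]   [-c ]
  [ A    0  ] [ lambda ] = [ b ]

Solving the linear system:
  x*      = (-1, 2)
  lambda* = (4)
  f(x*)   = 4

x* = (-1, 2), lambda* = (4)


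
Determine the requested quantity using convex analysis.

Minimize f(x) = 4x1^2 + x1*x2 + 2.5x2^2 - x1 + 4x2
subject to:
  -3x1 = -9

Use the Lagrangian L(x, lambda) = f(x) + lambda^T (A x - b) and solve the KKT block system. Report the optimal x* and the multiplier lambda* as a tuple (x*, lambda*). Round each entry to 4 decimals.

Form the Lagrangian:
  L(x, lambda) = (1/2) x^T Q x + c^T x + lambda^T (A x - b)
Stationarity (grad_x L = 0): Q x + c + A^T lambda = 0.
Primal feasibility: A x = b.

This gives the KKT block system:
  [ Q   A^T ] [ x     ]   [-c ]
  [ A    0  ] [ lambda ] = [ b ]

Solving the linear system:
  x*      = (3, -1.4)
  lambda* = (7.2)
  f(x*)   = 28.1

x* = (3, -1.4), lambda* = (7.2)
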